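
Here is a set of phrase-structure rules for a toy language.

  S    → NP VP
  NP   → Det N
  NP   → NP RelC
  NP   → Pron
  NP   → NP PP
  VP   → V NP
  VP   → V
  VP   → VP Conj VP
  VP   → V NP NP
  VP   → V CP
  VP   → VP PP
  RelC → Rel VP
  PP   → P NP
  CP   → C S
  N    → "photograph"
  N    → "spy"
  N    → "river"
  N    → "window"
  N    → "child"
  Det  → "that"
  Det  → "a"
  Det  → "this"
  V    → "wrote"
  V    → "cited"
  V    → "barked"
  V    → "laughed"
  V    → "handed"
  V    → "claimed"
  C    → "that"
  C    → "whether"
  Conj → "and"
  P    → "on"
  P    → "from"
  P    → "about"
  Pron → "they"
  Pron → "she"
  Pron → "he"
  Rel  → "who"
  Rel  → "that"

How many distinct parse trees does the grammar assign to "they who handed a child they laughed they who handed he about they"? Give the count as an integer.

6

Two of the 6 distinct bracketings:
[S [NP [NP [Pron they]] [RelC [Rel who] [VP [V handed] [NP [Det a] [N child]] [NP [Pron they]]]]] [VP [V laughed] [NP [NP [Pron they]] [RelC [Rel who] [VP [V handed] [NP [NP [Pron he]] [PP [P about] [NP [Pron they]]]]]]]]]
[S [NP [NP [Pron they]] [RelC [Rel who] [VP [V handed] [NP [Det a] [N child]] [NP [Pron they]]]]] [VP [V laughed] [NP [NP [Pron they]] [RelC [Rel who] [VP [VP [V handed] [NP [Pron he]]] [PP [P about] [NP [Pron they]]]]]]]]
The difference turns on whether NP → NP PP is used at the relevant span, versus an alternative expansion of NP.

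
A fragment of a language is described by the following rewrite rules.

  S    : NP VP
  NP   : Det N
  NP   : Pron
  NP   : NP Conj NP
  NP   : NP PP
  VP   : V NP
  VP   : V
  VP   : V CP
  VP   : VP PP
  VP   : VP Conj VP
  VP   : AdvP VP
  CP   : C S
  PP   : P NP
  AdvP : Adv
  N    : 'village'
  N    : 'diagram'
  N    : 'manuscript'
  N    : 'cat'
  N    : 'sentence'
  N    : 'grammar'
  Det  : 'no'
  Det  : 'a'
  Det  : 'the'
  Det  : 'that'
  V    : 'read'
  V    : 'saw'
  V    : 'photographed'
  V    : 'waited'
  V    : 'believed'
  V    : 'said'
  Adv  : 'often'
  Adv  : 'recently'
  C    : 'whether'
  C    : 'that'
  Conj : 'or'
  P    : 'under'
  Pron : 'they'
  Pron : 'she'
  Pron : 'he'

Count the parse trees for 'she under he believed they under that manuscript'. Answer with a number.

The two bracketings:
[S [NP [NP [Pron she]] [PP [P under] [NP [Pron he]]]] [VP [V believed] [NP [NP [Pron they]] [PP [P under] [NP [Det that] [N manuscript]]]]]]
[S [NP [NP [Pron she]] [PP [P under] [NP [Pron he]]]] [VP [VP [V believed] [NP [Pron they]]] [PP [P under] [NP [Det that] [N manuscript]]]]]
The difference turns on whether VP → VP PP is used at the relevant span, versus an alternative expansion of VP.

2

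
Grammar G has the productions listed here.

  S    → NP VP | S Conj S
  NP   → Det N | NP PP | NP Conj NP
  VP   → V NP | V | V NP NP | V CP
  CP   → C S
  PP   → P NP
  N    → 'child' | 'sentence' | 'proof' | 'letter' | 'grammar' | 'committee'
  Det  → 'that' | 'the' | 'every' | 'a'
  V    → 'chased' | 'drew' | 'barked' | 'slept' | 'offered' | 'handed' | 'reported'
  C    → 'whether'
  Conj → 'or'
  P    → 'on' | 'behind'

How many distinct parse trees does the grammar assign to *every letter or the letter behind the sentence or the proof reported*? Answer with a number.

5

Two of the 5 distinct bracketings:
[S [NP [NP [NP [Det every] [N letter]] [Conj or] [NP [Det the] [N letter]]] [PP [P behind] [NP [NP [Det the] [N sentence]] [Conj or] [NP [Det the] [N proof]]]]] [VP [V reported]]]
[S [NP [NP [Det every] [N letter]] [Conj or] [NP [NP [Det the] [N letter]] [PP [P behind] [NP [NP [Det the] [N sentence]] [Conj or] [NP [Det the] [N proof]]]]]] [VP [V reported]]]
The trees differ in how a recursive rule is bracketed over the same span.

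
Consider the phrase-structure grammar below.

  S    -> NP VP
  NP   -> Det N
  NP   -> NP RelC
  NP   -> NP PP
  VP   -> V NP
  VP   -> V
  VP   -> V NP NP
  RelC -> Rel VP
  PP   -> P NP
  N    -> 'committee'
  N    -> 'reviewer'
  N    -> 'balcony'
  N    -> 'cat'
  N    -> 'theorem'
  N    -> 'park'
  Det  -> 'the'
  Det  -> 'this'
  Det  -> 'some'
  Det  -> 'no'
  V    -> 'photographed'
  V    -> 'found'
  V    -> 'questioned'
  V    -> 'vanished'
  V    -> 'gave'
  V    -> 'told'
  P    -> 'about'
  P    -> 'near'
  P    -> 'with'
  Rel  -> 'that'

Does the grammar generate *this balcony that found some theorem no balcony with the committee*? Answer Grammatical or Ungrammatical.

Ungrammatical

For S → NP VP, every NP-prefix leaves a non-VP remainder: after 'this balcony' the remainder is not a VP; after 'this balcony that found' the remainder is not a VP; after 'this balcony that found some theorem' the remainder is not a VP (and 1 more).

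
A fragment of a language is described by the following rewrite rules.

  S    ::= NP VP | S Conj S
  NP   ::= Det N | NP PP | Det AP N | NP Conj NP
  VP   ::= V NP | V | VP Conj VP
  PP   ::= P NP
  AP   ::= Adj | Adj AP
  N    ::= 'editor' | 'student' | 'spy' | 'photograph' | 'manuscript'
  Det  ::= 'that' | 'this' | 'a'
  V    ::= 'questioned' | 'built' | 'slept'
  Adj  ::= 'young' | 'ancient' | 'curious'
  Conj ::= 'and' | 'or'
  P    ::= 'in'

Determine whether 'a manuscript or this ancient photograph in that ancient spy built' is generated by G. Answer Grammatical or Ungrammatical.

Grammatical

[S [NP [NP [NP [Det a] [N manuscript]] [Conj or] [NP [Det this] [AP [Adj ancient]] [N photograph]]] [PP [P in] [NP [Det that] [AP [Adj ancient]] [N spy]]]] [VP [V built]]]
The bracketing above is licensed at every node by one of the given productions, with S at the root.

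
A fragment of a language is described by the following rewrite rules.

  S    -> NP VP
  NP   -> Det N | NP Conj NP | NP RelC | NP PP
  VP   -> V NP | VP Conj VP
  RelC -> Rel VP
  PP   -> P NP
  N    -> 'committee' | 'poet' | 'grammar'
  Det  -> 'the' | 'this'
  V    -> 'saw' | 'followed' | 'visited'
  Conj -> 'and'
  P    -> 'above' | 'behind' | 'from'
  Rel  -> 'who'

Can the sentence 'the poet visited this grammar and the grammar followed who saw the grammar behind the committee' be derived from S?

A V word can never sit immediately before a Rel word in any string this grammar generates, so the substring 'followed who' rules out a derivation.

Ungrammatical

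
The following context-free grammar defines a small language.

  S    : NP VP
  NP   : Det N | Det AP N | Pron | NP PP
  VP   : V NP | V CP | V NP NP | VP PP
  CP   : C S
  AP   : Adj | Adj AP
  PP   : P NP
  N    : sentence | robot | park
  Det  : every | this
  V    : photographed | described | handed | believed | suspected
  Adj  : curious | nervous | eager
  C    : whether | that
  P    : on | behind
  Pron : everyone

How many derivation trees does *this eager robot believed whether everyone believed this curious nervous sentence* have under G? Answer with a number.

1

[S [NP [Det this] [AP [Adj eager]] [N robot]] [VP [V believed] [CP [C whether] [S [NP [Pron everyone]] [VP [V believed] [NP [Det this] [AP [Adj curious] [AP [Adj nervous]]] [N sentence]]]]]]]
No rule offers an alternative attachment or grouping for any span, so this is the only derivation.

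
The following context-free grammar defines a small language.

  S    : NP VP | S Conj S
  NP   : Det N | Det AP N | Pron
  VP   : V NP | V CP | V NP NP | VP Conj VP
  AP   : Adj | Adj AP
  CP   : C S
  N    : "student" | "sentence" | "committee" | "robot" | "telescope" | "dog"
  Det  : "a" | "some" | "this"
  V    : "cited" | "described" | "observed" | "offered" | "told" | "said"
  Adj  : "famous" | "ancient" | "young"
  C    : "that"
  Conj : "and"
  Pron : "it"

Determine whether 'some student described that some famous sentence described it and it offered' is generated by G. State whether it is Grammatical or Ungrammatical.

For S → NP VP, the only prefix that parses as NP is 'some student', but the remainder 'described that some famous sentence described it and it offered' is not a VP under these rules. The alternative S rule S → S Conj S likewise has no satisfying split.

Ungrammatical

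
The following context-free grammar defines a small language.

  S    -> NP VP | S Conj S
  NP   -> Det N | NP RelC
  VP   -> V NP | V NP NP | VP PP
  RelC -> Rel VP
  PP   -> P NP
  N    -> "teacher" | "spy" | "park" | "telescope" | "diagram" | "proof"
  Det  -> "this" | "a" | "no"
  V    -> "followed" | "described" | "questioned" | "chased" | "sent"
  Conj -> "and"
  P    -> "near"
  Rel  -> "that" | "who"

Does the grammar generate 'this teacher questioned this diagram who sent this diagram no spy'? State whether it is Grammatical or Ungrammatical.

S
  NP
    Det: this
    N: teacher
  VP
    V: questioned
    NP
      NP
        Det: this
        N: diagram
      RelC
        Rel: who
        VP
          V: sent
          NP
            Det: this
            N: diagram
          NP
            Det: no
            N: spy
Every word is introduced by a lexical rule and the phrasal rules combine the resulting categories into a single S.

Grammatical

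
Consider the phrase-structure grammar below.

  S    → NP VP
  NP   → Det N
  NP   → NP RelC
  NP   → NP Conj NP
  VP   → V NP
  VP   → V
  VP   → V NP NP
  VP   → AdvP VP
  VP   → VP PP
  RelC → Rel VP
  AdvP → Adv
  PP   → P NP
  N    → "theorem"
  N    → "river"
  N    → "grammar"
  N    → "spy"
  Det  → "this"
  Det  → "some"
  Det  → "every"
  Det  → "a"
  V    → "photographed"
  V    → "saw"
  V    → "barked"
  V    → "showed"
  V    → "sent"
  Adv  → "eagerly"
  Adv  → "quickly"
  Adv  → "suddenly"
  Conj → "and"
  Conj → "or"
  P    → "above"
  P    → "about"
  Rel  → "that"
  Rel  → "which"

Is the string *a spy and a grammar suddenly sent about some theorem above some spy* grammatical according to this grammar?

S
  NP
    NP
      Det: a
      N: spy
    Conj: and
    NP
      Det: a
      N: grammar
  VP
    AdvP
      Adv: suddenly
    VP
      VP
        VP
          V: sent
        PP
          P: about
          NP
            Det: some
            N: theorem
      PP
        P: above
        NP
          Det: some
          N: spy
Each bracket corresponds to one application of a listed rule, so the string is derivable from S.

Grammatical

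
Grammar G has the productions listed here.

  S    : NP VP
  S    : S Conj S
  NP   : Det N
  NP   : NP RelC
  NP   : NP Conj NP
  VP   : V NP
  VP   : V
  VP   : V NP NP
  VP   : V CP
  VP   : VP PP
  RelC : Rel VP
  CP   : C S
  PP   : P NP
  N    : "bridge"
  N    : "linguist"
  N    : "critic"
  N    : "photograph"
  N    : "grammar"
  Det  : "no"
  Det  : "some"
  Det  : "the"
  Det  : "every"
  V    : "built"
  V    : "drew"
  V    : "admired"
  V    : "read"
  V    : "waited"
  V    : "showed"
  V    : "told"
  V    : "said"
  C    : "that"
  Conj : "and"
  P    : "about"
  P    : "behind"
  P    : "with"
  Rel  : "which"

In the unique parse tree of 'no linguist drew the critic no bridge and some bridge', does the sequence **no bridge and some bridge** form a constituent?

Yes

[S [NP [Det no] [N linguist]] [VP [V drew] [NP [Det the] [N critic]] [NP [NP [Det no] [N bridge]] [Conj and] [NP [Det some] [N bridge]]]]]
The words 'no bridge and some bridge' are exhaustively dominated by a single NP node (built by NP → NP Conj NP), so they form a constituent.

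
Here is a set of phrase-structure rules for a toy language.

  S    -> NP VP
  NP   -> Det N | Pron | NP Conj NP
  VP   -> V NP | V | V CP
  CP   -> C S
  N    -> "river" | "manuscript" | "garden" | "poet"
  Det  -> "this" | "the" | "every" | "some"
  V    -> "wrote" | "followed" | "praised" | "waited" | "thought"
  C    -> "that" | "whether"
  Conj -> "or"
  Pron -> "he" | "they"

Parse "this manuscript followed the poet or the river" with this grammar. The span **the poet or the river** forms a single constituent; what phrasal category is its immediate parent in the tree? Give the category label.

VP

[S [NP [Det this] [N manuscript]] [VP [V followed] [NP [NP [Det the] [N poet]] [Conj or] [NP [Det the] [N river]]]]]
The span 'the poet or the river' is the NP node built by NP → NP Conj NP.
Its mother is the VP built by VP → V NP.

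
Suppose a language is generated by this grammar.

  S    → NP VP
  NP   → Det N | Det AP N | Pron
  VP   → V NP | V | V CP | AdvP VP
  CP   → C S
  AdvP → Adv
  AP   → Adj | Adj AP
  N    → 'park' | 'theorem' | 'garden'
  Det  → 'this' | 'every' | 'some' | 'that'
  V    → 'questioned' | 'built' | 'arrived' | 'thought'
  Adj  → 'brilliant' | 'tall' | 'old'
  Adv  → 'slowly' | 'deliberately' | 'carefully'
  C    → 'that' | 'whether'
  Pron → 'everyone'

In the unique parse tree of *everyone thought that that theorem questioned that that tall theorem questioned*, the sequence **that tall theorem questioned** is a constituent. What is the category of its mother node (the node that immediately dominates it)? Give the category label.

CP

S
  NP
    Pron: everyone
  VP
    V: thought
    CP
      C: that
      S
        NP
          Det: that
          N: theorem
        VP
          V: questioned
          CP
            C: that
            S
              NP
                Det: that
                AP
                  Adj: tall
                N: theorem
              VP
                V: questioned
The span 'that tall theorem questioned' is the S node built by S → NP VP.
Its mother is the CP built by CP → C S.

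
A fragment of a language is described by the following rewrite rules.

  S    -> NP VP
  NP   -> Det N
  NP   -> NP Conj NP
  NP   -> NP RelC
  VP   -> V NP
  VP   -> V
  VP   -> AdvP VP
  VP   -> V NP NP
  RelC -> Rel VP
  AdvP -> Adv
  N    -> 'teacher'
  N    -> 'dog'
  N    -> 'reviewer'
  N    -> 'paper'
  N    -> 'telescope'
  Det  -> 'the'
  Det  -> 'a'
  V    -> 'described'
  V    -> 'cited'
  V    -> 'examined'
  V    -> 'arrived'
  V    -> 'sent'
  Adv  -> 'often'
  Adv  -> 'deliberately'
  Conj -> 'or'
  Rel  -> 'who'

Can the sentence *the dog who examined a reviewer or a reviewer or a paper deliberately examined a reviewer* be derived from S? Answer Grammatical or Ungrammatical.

Grammatical

S
  NP
    NP
      NP
        Det: the
        N: dog
      RelC
        Rel: who
        VP
          V: examined
          NP
            Det: a
            N: reviewer
    Conj: or
    NP
      NP
        Det: a
        N: reviewer
      Conj: or
      NP
        Det: a
        N: paper
  VP
    AdvP
      Adv: deliberately
    VP
      V: examined
      NP
        Det: a
        N: reviewer
Every word is introduced by a lexical rule and the phrasal rules combine the resulting categories into a single S.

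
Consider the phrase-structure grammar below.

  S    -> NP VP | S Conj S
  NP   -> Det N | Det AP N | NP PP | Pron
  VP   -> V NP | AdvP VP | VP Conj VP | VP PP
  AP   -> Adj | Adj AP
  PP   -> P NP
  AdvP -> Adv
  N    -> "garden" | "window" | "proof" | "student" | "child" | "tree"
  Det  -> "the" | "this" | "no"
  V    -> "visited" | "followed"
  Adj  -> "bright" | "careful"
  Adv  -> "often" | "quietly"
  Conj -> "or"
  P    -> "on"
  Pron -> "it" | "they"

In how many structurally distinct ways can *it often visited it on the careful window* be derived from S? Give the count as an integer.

Two of the 3 distinct bracketings:
[S [NP [Pron it]] [VP [AdvP [Adv often]] [VP [V visited] [NP [NP [Pron it]] [PP [P on] [NP [Det the] [AP [Adj careful]] [N window]]]]]]]
[S [NP [Pron it]] [VP [AdvP [Adv often]] [VP [VP [V visited] [NP [Pron it]]] [PP [P on] [NP [Det the] [AP [Adj careful]] [N window]]]]]]
The difference turns on whether NP → NP PP is used at the relevant span, versus an alternative expansion of NP.

3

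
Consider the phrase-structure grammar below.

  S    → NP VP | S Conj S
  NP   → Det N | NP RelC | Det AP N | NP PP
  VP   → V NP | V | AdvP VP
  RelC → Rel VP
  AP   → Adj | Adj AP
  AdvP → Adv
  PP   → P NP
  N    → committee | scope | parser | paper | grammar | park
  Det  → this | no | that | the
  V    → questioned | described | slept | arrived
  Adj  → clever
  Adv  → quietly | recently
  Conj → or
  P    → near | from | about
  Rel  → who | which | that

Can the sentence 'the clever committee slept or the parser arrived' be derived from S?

Grammatical

S
  S
    NP
      Det: the
      AP
        Adj: clever
      N: committee
    VP
      V: slept
  Conj: or
  S
    NP
      Det: the
      N: parser
    VP
      V: arrived
The bracketing above is licensed at every node by one of the given productions, with S at the root.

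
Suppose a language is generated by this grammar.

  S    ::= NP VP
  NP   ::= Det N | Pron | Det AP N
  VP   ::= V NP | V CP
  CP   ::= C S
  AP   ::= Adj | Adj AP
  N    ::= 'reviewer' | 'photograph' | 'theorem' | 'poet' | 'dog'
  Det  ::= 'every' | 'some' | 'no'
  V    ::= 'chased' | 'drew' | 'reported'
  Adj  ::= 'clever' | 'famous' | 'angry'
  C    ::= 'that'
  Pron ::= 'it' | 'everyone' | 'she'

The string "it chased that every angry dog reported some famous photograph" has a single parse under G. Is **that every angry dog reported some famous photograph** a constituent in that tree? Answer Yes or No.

[S [NP [Pron it]] [VP [V chased] [CP [C that] [S [NP [Det every] [AP [Adj angry]] [N dog]] [VP [V reported] [NP [Det some] [AP [Adj famous]] [N photograph]]]]]]]
The words 'that every angry dog reported some famous photograph' are exhaustively dominated by a single CP node (built by CP → C S), so they form a constituent.

Yes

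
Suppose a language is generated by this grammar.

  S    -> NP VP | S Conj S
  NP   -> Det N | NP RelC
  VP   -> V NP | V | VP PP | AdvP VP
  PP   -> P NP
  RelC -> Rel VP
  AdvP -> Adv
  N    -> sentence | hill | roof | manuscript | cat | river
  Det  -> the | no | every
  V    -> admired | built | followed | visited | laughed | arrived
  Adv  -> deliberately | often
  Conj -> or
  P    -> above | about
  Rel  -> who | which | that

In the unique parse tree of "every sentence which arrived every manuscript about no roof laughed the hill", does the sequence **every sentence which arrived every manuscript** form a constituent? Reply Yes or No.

[S [NP [NP [Det every] [N sentence]] [RelC [Rel which] [VP [VP [V arrived] [NP [Det every] [N manuscript]]] [PP [P about] [NP [Det no] [N roof]]]]]] [VP [V laughed] [NP [Det the] [N hill]]]]
The smallest constituent containing 'every sentence which arrived every manuscript' is the NP spanning 'every sentence which arrived every manuscript about no roof'; no single node in the tree dominates exactly the given words.

No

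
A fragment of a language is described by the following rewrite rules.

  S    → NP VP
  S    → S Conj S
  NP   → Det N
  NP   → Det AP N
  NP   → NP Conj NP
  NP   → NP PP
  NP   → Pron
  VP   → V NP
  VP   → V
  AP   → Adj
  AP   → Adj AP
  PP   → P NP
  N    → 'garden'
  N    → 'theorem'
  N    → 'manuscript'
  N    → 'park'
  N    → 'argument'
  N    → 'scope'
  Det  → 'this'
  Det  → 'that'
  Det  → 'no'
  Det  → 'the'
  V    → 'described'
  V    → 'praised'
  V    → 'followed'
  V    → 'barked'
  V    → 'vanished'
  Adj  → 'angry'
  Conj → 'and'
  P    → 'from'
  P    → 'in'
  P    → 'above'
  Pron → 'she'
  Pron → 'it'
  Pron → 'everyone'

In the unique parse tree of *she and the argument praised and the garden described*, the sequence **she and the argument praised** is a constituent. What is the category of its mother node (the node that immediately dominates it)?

S
  S
    NP
      NP
        Pron: she
      Conj: and
      NP
        Det: the
        N: argument
    VP
      V: praised
  Conj: and
  S
    NP
      Det: the
      N: garden
    VP
      V: described
The span 'she and the argument praised' is the S node built by S → NP VP.
Its mother is the S built by S → S Conj S.

S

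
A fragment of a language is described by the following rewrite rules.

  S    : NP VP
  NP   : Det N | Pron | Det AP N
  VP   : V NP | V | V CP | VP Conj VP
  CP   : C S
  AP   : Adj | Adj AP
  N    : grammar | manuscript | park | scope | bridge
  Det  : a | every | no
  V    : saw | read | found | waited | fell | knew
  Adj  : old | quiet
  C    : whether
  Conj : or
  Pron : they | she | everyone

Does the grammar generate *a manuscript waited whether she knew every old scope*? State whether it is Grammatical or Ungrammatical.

Grammatical

[S [NP [Det a] [N manuscript]] [VP [V waited] [CP [C whether] [S [NP [Pron she]] [VP [V knew] [NP [Det every] [AP [Adj old]] [N scope]]]]]]]
Every word is introduced by a lexical rule and the phrasal rules combine the resulting categories into a single S.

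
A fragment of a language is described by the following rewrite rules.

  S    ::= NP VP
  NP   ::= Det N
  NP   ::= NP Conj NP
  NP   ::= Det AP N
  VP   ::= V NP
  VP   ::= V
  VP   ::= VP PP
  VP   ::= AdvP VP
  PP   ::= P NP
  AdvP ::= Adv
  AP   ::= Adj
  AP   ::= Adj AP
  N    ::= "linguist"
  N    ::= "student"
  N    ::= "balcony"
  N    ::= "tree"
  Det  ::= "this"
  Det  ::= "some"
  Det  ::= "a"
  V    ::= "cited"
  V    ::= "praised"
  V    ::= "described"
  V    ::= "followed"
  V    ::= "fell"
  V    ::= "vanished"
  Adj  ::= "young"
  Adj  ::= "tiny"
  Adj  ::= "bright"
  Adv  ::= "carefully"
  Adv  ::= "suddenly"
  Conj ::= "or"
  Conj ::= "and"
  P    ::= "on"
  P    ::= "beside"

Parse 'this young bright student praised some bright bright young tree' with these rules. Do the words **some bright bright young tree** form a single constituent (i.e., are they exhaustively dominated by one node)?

Yes

[S [NP [Det this] [AP [Adj young] [AP [Adj bright]]] [N student]] [VP [V praised] [NP [Det some] [AP [Adj bright] [AP [Adj bright] [AP [Adj young]]]] [N tree]]]]
The words 'some bright bright young tree' are exhaustively dominated by a single NP node (built by NP → Det AP N), so they form a constituent.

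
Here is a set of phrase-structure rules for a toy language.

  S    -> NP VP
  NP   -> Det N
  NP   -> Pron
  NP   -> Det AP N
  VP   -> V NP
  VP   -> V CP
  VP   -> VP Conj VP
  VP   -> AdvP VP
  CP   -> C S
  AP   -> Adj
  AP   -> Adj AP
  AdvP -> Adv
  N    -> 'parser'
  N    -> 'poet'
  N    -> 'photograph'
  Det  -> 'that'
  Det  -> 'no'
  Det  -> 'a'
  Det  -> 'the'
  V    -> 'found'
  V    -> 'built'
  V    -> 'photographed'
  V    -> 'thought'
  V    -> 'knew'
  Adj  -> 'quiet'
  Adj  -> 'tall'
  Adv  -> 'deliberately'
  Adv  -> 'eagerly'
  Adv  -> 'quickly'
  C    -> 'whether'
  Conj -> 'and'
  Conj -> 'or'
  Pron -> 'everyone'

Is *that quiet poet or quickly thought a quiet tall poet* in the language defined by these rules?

For S → NP VP, the only prefix that parses as NP is 'that quiet poet', but the remainder 'or quickly thought a quiet tall poet' is not a VP under these rules.

Ungrammatical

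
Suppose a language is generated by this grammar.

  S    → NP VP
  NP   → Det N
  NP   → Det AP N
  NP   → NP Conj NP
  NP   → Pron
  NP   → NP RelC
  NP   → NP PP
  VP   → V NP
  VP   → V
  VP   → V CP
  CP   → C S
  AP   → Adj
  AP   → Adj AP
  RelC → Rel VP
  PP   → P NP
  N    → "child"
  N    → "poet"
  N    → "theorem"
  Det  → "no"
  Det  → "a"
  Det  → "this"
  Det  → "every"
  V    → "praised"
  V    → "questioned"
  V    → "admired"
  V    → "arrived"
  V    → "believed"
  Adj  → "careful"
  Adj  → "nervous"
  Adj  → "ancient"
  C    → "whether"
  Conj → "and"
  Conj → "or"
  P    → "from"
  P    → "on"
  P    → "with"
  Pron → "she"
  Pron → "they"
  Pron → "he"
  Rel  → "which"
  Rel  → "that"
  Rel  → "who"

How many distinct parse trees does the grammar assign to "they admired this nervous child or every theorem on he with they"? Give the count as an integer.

5

Two of the 5 distinct bracketings:
[S [NP [Pron they]] [VP [V admired] [NP [NP [Det this] [AP [Adj nervous]] [N child]] [Conj or] [NP [NP [Det every] [N theorem]] [PP [P on] [NP [NP [Pron he]] [PP [P with] [NP [Pron they]]]]]]]]]
[S [NP [Pron they]] [VP [V admired] [NP [NP [Det this] [AP [Adj nervous]] [N child]] [Conj or] [NP [NP [NP [Det every] [N theorem]] [PP [P on] [NP [Pron he]]]] [PP [P with] [NP [Pron they]]]]]]]
The trees differ in how a recursive rule is bracketed over the same span.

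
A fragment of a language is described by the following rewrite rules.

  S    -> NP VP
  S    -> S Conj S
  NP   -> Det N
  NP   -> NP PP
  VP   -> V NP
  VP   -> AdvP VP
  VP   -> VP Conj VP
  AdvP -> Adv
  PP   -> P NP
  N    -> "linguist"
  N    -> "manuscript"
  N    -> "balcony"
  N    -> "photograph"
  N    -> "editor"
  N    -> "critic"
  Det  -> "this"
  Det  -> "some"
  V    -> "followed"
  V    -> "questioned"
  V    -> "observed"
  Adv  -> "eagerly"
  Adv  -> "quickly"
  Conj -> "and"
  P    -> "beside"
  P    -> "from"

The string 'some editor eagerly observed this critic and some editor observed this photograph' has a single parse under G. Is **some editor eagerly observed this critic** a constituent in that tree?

Yes

[S [S [NP [Det some] [N editor]] [VP [AdvP [Adv eagerly]] [VP [V observed] [NP [Det this] [N critic]]]]] [Conj and] [S [NP [Det some] [N editor]] [VP [V observed] [NP [Det this] [N photograph]]]]]
The words 'some editor eagerly observed this critic' are exhaustively dominated by a single S node (built by S → NP VP), so they form a constituent.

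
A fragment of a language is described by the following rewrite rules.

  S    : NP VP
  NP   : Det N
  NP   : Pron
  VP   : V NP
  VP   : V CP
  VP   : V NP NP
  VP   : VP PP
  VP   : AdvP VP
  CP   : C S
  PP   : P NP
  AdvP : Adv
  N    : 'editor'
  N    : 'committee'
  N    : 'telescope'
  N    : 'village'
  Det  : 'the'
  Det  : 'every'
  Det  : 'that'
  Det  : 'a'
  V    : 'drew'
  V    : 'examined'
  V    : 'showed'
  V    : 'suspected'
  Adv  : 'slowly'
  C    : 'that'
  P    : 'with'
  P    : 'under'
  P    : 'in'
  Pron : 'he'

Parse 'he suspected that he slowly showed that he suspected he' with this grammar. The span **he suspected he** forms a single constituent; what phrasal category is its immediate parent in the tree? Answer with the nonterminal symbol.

S
  NP
    Pron: he
  VP
    V: suspected
    CP
      C: that
      S
        NP
          Pron: he
        VP
          AdvP
            Adv: slowly
          VP
            V: showed
            CP
              C: that
              S
                NP
                  Pron: he
                VP
                  V: suspected
                  NP
                    Pron: he
The span 'he suspected he' is the S node built by S → NP VP.
Its mother is the CP built by CP → C S.

CP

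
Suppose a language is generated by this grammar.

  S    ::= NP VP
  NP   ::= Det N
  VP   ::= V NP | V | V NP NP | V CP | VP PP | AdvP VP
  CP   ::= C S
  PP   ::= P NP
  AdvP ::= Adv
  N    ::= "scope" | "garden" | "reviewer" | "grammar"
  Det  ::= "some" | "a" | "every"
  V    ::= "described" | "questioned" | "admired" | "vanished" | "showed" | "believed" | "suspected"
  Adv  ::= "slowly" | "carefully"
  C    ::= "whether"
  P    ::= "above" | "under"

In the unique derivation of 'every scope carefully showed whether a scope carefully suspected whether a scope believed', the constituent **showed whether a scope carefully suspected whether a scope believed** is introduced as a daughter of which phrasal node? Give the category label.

S
  NP
    Det: every
    N: scope
  VP
    AdvP
      Adv: carefully
    VP
      V: showed
      CP
        C: whether
        S
          NP
            Det: a
            N: scope
          VP
            AdvP
              Adv: carefully
            VP
              V: suspected
              CP
                C: whether
                S
                  NP
                    Det: a
                    N: scope
                  VP
                    V: believed
The span 'showed whether a scope carefully suspected whether a scope believed' is the VP node built by VP → V CP.
Its mother is the VP built by VP → AdvP VP.

VP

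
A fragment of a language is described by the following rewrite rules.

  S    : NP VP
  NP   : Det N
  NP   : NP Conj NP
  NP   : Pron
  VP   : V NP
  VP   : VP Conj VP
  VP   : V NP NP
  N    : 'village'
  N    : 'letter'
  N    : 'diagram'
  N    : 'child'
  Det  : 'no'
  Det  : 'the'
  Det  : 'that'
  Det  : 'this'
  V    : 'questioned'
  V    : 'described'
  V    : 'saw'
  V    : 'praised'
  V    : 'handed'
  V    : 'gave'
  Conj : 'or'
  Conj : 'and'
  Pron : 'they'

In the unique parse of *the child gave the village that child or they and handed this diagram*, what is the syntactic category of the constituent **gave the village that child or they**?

VP

S
  NP
    Det: the
    N: child
  VP
    VP
      V: gave
      NP
        Det: the
        N: village
      NP
        NP
          Det: that
          N: child
        Conj: or
        NP
          Pron: they
    Conj: and
    VP
      V: handed
      NP
        Det: this
        N: diagram
The span 'gave the village that child or they' is the VP node built by VP → V NP NP.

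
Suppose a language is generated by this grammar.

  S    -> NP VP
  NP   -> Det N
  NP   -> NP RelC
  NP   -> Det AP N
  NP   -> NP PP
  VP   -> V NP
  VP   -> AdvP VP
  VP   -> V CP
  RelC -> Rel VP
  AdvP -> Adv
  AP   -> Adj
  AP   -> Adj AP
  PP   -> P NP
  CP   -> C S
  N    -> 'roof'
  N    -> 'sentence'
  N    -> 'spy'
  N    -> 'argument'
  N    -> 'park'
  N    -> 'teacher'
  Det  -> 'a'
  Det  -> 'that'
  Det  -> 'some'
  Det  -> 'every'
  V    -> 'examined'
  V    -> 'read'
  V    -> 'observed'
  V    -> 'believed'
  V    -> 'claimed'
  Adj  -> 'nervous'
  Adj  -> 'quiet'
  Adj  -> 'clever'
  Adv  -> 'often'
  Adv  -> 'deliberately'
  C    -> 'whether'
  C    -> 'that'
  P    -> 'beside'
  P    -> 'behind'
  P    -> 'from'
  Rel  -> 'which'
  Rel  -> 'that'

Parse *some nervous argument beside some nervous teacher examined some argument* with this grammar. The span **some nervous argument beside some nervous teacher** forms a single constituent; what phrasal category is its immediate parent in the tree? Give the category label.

[S [NP [NP [Det some] [AP [Adj nervous]] [N argument]] [PP [P beside] [NP [Det some] [AP [Adj nervous]] [N teacher]]]] [VP [V examined] [NP [Det some] [N argument]]]]
The span 'some nervous argument beside some nervous teacher' is the NP node built by NP → NP PP.
Its mother is the S built by S → NP VP.

S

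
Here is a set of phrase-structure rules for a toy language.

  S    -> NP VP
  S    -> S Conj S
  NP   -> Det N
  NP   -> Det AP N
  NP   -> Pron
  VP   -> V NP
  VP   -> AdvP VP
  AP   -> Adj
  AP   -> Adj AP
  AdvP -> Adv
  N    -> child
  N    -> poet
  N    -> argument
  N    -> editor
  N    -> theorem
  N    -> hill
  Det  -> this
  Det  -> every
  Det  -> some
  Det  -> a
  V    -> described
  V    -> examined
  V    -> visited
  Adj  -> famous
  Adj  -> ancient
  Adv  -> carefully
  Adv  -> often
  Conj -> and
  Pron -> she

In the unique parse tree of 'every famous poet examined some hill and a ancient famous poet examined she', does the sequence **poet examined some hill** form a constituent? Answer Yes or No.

No

[S [S [NP [Det every] [AP [Adj famous]] [N poet]] [VP [V examined] [NP [Det some] [N hill]]]] [Conj and] [S [NP [Det a] [AP [Adj ancient] [AP [Adj famous]]] [N poet]] [VP [V examined] [NP [Pron she]]]]]
The smallest constituent containing 'poet examined some hill' is the S spanning 'every famous poet examined some hill'; no single node in the tree dominates exactly the given words.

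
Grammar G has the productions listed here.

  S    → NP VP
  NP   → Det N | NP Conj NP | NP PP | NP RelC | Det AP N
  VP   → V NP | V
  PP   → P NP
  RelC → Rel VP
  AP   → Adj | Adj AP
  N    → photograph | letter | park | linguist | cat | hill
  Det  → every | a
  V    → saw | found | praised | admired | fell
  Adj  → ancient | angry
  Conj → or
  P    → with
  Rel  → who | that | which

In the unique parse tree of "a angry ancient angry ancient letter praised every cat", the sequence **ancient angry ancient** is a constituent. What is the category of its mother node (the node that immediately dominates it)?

S
  NP
    Det: a
    AP
      Adj: angry
      AP
        Adj: ancient
        AP
          Adj: angry
          AP
            Adj: ancient
    N: letter
  VP
    V: praised
    NP
      Det: every
      N: cat
The span 'ancient angry ancient' is the AP node built by AP → Adj AP.
Its mother is the AP built by AP → Adj AP.

AP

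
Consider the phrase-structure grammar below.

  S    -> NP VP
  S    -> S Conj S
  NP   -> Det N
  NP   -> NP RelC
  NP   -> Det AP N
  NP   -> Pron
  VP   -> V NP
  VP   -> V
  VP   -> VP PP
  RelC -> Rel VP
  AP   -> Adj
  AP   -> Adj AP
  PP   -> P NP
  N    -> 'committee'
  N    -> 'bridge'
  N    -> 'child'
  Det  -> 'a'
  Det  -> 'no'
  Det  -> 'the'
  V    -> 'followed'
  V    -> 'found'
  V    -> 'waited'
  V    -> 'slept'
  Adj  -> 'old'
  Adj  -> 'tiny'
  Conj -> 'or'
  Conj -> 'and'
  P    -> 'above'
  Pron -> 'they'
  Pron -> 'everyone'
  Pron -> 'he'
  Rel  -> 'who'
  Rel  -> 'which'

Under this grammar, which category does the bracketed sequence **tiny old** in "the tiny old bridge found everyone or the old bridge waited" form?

AP

S
  S
    NP
      Det: the
      AP
        Adj: tiny
        AP
          Adj: old
      N: bridge
    VP
      V: found
      NP
        Pron: everyone
  Conj: or
  S
    NP
      Det: the
      AP
        Adj: old
      N: bridge
    VP
      V: waited
The span 'tiny old' is the AP node built by AP → Adj AP.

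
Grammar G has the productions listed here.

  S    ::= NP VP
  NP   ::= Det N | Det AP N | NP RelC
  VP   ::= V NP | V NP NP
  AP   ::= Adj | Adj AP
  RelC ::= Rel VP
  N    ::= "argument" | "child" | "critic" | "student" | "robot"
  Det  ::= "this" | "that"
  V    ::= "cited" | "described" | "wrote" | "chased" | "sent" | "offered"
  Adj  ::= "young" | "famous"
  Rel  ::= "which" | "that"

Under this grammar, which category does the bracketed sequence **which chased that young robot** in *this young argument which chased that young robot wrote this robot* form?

[S [NP [NP [Det this] [AP [Adj young]] [N argument]] [RelC [Rel which] [VP [V chased] [NP [Det that] [AP [Adj young]] [N robot]]]]] [VP [V wrote] [NP [Det this] [N robot]]]]
The span 'which chased that young robot' is the RelC node built by RelC → Rel VP.

RelC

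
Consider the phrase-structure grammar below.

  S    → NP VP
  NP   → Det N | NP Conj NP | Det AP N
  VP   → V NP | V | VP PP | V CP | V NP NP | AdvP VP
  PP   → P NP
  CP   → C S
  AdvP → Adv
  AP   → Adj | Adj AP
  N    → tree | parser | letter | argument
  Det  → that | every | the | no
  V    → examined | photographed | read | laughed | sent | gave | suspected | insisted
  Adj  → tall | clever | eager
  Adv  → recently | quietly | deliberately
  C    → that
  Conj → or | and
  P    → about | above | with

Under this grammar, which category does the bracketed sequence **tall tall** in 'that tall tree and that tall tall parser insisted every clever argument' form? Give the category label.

AP

S
  NP
    NP
      Det: that
      AP
        Adj: tall
      N: tree
    Conj: and
    NP
      Det: that
      AP
        Adj: tall
        AP
          Adj: tall
      N: parser
  VP
    V: insisted
    NP
      Det: every
      AP
        Adj: clever
      N: argument
The span 'tall tall' is the AP node built by AP → Adj AP.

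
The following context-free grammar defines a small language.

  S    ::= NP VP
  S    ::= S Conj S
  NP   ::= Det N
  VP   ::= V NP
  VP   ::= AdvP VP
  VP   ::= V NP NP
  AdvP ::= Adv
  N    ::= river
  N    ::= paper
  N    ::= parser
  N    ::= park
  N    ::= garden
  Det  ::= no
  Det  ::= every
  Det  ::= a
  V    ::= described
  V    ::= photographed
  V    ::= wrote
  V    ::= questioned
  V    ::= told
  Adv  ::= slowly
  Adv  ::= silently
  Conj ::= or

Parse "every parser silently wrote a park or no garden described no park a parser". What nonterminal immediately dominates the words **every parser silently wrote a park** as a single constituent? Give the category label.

S
  S
    NP
      Det: every
      N: parser
    VP
      AdvP
        Adv: silently
      VP
        V: wrote
        NP
          Det: a
          N: park
  Conj: or
  S
    NP
      Det: no
      N: garden
    VP
      V: described
      NP
        Det: no
        N: park
      NP
        Det: a
        N: parser
The span 'every parser silently wrote a park' is the S node built by S → NP VP.

S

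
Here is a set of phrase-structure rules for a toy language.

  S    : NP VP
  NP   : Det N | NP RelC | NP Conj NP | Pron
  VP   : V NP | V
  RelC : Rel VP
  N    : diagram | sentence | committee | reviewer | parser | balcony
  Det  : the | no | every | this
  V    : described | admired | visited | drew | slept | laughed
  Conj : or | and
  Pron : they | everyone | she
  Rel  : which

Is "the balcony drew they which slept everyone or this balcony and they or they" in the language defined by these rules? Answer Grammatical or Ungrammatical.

Grammatical

S
  NP
    Det: the
    N: balcony
  VP
    V: drew
    NP
      NP
        Pron: they
      RelC
        Rel: which
        VP
          V: slept
          NP
            NP
              Pron: everyone
            Conj: or
            NP
              NP
                Det: this
                N: balcony
              Conj: and
              NP
                NP
                  Pron: they
                Conj: or
                NP
                  Pron: they
Each bracket corresponds to one application of a listed rule, so the string is derivable from S.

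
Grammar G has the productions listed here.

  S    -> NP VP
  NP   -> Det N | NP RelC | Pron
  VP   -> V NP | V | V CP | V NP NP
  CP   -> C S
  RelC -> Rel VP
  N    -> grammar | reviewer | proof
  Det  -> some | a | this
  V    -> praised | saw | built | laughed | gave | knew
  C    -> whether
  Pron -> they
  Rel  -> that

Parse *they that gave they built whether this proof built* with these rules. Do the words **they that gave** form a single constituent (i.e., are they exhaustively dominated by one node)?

No

[S [NP [NP [Pron they]] [RelC [Rel that] [VP [V gave] [NP [Pron they]]]]] [VP [V built] [CP [C whether] [S [NP [Det this] [N proof]] [VP [V built]]]]]]
The smallest constituent containing 'they that gave' is the NP spanning 'they that gave they'; no single node in the tree dominates exactly the given words.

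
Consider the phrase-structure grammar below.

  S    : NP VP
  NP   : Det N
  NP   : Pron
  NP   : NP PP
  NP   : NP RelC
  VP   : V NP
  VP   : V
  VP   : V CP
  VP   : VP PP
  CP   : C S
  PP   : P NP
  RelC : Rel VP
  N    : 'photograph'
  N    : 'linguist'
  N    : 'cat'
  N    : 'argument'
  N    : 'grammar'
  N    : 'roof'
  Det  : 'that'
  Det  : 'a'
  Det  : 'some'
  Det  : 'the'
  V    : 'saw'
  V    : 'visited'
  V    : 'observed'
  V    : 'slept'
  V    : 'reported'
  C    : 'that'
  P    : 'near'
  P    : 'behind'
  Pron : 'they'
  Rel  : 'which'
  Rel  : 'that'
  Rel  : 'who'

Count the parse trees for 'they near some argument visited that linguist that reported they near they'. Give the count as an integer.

Two of the 4 distinct bracketings:
[S [NP [NP [Pron they]] [PP [P near] [NP [Det some] [N argument]]]] [VP [V visited] [NP [NP [NP [Det that] [N linguist]] [RelC [Rel that] [VP [V reported] [NP [Pron they]]]]] [PP [P near] [NP [Pron they]]]]]]
[S [NP [NP [Pron they]] [PP [P near] [NP [Det some] [N argument]]]] [VP [V visited] [NP [NP [Det that] [N linguist]] [RelC [Rel that] [VP [V reported] [NP [NP [Pron they]] [PP [P near] [NP [Pron they]]]]]]]]]
The trees differ in how a recursive rule is bracketed over the same span.

4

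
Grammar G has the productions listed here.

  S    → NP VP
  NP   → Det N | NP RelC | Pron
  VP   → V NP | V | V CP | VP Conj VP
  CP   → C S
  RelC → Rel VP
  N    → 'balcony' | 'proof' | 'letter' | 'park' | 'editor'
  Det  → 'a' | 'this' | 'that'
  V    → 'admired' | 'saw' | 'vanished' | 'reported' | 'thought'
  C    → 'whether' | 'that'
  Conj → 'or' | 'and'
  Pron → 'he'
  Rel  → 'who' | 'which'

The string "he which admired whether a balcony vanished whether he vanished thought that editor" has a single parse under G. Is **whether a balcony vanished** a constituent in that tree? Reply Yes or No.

No

[S [NP [NP [Pron he]] [RelC [Rel which] [VP [V admired] [CP [C whether] [S [NP [Det a] [N balcony]] [VP [V vanished] [CP [C whether] [S [NP [Pron he]] [VP [V vanished]]]]]]]]]] [VP [V thought] [NP [Det that] [N editor]]]]
The smallest constituent containing 'whether a balcony vanished' is the CP spanning 'whether a balcony vanished whether he vanished'; no single node in the tree dominates exactly the given words.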